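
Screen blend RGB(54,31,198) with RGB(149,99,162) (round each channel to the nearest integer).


Screen: C = 255 - (255-A)×(255-B)/255, rounded to nearest integer
R: 255 - (255-54)×(255-149)/255 = 255 - 21306/255 ≈ 255 - 83.553 = 171.447 → 171
G: 255 - (255-31)×(255-99)/255 = 255 - 34944/255 ≈ 255 - 137.035 = 117.965 → 118
B: 255 - (255-198)×(255-162)/255 = 255 - 5301/255 ≈ 255 - 20.788 = 234.212 → 234
= RGB(171, 118, 234)


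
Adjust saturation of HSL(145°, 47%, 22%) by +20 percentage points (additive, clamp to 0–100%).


Original S = 47%
Adjustment = +20 percentage points
New S = 47 + (20) = 67
Clamp to [0, 100] → 67
= HSL(145°, 67%, 22%)


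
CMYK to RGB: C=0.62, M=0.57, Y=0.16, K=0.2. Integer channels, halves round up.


R = 255 × (1-C) × (1-K) = 255 × 0.38 × 0.80 = 77.52 → 78
G = 255 × (1-M) × (1-K) = 255 × 0.43 × 0.80 = 87.72 → 88
B = 255 × (1-Y) × (1-K) = 255 × 0.84 × 0.80 = 171.36 → 171
= RGB(78, 88, 171)


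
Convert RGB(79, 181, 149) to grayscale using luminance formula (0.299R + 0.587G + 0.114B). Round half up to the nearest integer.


Gray = 0.299×R + 0.587×G + 0.114×B
Gray = 0.299×79 + 0.587×181 + 0.114×149
Gray = 23.621 + 106.247 + 16.986
Gray = 146.854 → round half up → 147
Gray = 147


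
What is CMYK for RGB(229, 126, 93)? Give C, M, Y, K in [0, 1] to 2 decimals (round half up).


R'=229/255≈0.8980, G'=126/255≈0.4941, B'=93/255≈0.3647
K = 1 - max(R',G',B') = 1 - 229/255 = 26/255 = 0.10196… → 0.10
(1-R'-K)/(1-K) simplifies to (max-R)/max with max = 229:
C = (229-229)/229 = 0/229 = 0 → 0.00
M = (229-126)/229 = 103/229 = 0.44978… → 0.45
Y = (229-93)/229 = 136/229 = 0.59388… → 0.59
= CMYK(0.00, 0.45, 0.59, 0.10)


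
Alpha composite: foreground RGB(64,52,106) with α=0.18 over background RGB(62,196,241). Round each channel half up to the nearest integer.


C = α×F + (1-α)×B, with 1-α = 0.82
R: 0.18×64 + 0.82×62 = 11.52 + 50.84 = 62.36 → 62
G: 0.18×52 + 0.82×196 = 9.36 + 160.72 = 170.08 → 170
B: 0.18×106 + 0.82×241 = 19.08 + 197.62 = 216.70 → 217
= RGB(62, 170, 217)


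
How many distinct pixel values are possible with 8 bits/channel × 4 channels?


Total bits = 8 bits/channel × 4 channels = 32 bits
Distinct pixel values = 2^32
= 4,294,967,296 pixel values


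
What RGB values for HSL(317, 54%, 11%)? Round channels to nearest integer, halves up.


H=317°, S=0.54, L=0.11
C = (1-|2L-1|)×S = (1-|-0.78|)×0.54 = 0.1188
H' = H/60 = 317/60 ≈ 5.2833; X = C×(1-|H' mod 2 - 1|) = 0.08514
m = L - C/2 = 0.11 - 0.0594 = 0.0506
Sector ⌊H'⌋ = 5 → (R',G',B') = (0.1188, 0.0, 0.08514)
RGB = ((R'+m)×255, (G'+m)×255, (B'+m)×255) = (43.197, 12.903, 34.6137)
Round half up → RGB(43, 13, 35)


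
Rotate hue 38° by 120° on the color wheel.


New hue = (H + rotation) mod 360
New hue = (38 + 120) mod 360
= 158 mod 360
= 158°


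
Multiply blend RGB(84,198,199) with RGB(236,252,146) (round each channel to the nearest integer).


Multiply: C = A×B/255, rounded to nearest integer
R: 84×236/255 = 19824/255 ≈ 77.741 → 78
G: 198×252/255 = 49896/255 ≈ 195.671 → 196
B: 199×146/255 = 29054/255 ≈ 113.937 → 114
= RGB(78, 196, 114)


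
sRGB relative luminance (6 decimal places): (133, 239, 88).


Linearize each channel (sRGB transfer function): c = v/255; c_lin = c/12.92 if c ≤ 0.04045, else ((c+0.055)/1.055)^2.4
  R: 133/255 ≈ 0.521569 > 0.04045 → ((0.521569+0.055)/1.055)^2.4 ≈ 0.234551
  G: 239/255 ≈ 0.937255 > 0.04045 → ((0.937255+0.055)/1.055)^2.4 ≈ 0.863157
  B: 88/255 ≈ 0.345098 > 0.04045 → ((0.345098+0.055)/1.055)^2.4 ≈ 0.097587
R_lin = 0.234551, G_lin = 0.863157, B_lin = 0.097587
L = 0.2126×R + 0.7152×G + 0.0722×B
L = 0.2126×0.234551 + 0.7152×0.863157 + 0.0722×0.097587
L ≈ 0.674241


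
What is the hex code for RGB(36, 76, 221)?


R = 36 → 24 (hex)
G = 76 → 4C (hex)
B = 221 → DD (hex)
Hex = #244CDD


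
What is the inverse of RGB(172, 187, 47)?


Invert: (255-R, 255-G, 255-B)
R: 255-172 = 83
G: 255-187 = 68
B: 255-47 = 208
= RGB(83, 68, 208)


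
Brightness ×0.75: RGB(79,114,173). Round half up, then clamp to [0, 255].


Multiply each channel by 0.75, round half up, clamp to [0, 255]
R: 79×0.75 = 59.25 → round → 59
G: 114×0.75 = 85.5 → round → 86
B: 173×0.75 = 129.75 → round → 130
= RGB(59, 86, 130)


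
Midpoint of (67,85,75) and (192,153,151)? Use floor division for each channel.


Midpoint: each channel = ⌊(C₁+C₂)/2⌋
R: ⌊(67+192)/2⌋ = 129
G: ⌊(85+153)/2⌋ = 119
B: ⌊(75+151)/2⌋ = 113
= RGB(129, 119, 113)


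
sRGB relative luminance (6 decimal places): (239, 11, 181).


Linearize each channel (sRGB transfer function): c = v/255; c_lin = c/12.92 if c ≤ 0.04045, else ((c+0.055)/1.055)^2.4
  R: 239/255 ≈ 0.937255 > 0.04045 → ((0.937255+0.055)/1.055)^2.4 ≈ 0.863157
  G: 11/255 ≈ 0.043137 > 0.04045 → ((0.043137+0.055)/1.055)^2.4 ≈ 0.003347
  B: 181/255 ≈ 0.709804 > 0.04045 → ((0.709804+0.055)/1.055)^2.4 ≈ 0.462077
R_lin = 0.863157, G_lin = 0.003347, B_lin = 0.462077
L = 0.2126×R + 0.7152×G + 0.0722×B
L = 0.2126×0.863157 + 0.7152×0.003347 + 0.0722×0.462077
L ≈ 0.219263


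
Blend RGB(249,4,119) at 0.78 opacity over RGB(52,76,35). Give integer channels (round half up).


C = α×F + (1-α)×B, with 1-α = 0.22
R: 0.78×249 + 0.22×52 = 194.22 + 11.44 = 205.66 → 206
G: 0.78×4 + 0.22×76 = 3.12 + 16.72 = 19.84 → 20
B: 0.78×119 + 0.22×35 = 92.82 + 7.70 = 100.52 → 101
= RGB(206, 20, 101)


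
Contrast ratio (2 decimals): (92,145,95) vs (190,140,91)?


Linearize each sRGB channel c=v/255: c/12.92 if c ≤ 0.04045 else ((c+0.055)/1.055)^2.4
L = 0.2126×R_lin + 0.7152×G_lin + 0.0722×B_lin
Color 1 (92,145,95):
  R=92: 92/255≈0.3608 > 0.04045 → ((0.3608+0.055)/1.055)^2.4 ≈ 0.10702
  G=145: 145/255≈0.5686 > 0.04045 → ((0.5686+0.055)/1.055)^2.4 ≈ 0.28315
  B=95: 95/255≈0.3725 > 0.04045 → ((0.3725+0.055)/1.055)^2.4 ≈ 0.11444
  L1 = 0.2126×0.10702 + 0.7152×0.28315 + 0.0722×0.11444 ≈ 0.23352
Color 2 (190,140,91):
  R=190: 190/255≈0.7451 > 0.04045 → ((0.7451+0.055)/1.055)^2.4 ≈ 0.51492
  G=140: 140/255≈0.5490 > 0.04045 → ((0.5490+0.055)/1.055)^2.4 ≈ 0.26225
  B=91: 91/255≈0.3569 > 0.04045 → ((0.3569+0.055)/1.055)^2.4 ≈ 0.10462
  L2 = 0.2126×0.51492 + 0.7152×0.26225 + 0.0722×0.10462 ≈ 0.30459
Lighter = 0.30459, Darker = 0.23352
Ratio = (L_lighter + 0.05) / (L_darker + 0.05)
Ratio = (0.30459 + 0.05) / (0.23352 + 0.05) = 0.35459 / 0.28352 ≈ 1.2506
Ratio ≈ 1.25:1


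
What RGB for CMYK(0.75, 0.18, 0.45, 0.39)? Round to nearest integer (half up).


R = 255 × (1-C) × (1-K) = 255 × 0.25 × 0.61 = 38.8875 → 39
G = 255 × (1-M) × (1-K) = 255 × 0.82 × 0.61 = 127.551 → 128
B = 255 × (1-Y) × (1-K) = 255 × 0.55 × 0.61 = 85.5525 → 86
= RGB(39, 128, 86)


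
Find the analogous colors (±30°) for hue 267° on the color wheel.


Base hue: 267°
Left analog: (267 - 30) mod 360 = 237°
Right analog: (267 + 30) mod 360 = 297°
Analogous hues = 237° and 297°


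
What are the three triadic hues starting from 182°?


Triadic: equally spaced at 120° intervals
H1 = 182°
H2 = (182 + 120) mod 360 = 302°
H3 = (182 + 240) mod 360 = 62°
Triadic = 182°, 302°, 62°


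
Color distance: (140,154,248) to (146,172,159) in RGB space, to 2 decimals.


d = √[(R₁-R₂)² + (G₁-G₂)² + (B₁-B₂)²]
d = √[(140-146)² + (154-172)² + (248-159)²]
d = √[36 + 324 + 7921]
d = √8281
d = 91.00


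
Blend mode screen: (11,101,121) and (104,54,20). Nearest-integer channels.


Screen: C = 255 - (255-A)×(255-B)/255, rounded to nearest integer
R: 255 - (255-11)×(255-104)/255 = 255 - 36844/255 ≈ 255 - 144.486 = 110.514 → 111
G: 255 - (255-101)×(255-54)/255 = 255 - 30954/255 ≈ 255 - 121.388 = 133.612 → 134
B: 255 - (255-121)×(255-20)/255 = 255 - 31490/255 ≈ 255 - 123.490 = 131.510 → 132
= RGB(111, 134, 132)


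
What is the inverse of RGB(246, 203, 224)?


Invert: (255-R, 255-G, 255-B)
R: 255-246 = 9
G: 255-203 = 52
B: 255-224 = 31
= RGB(9, 52, 31)


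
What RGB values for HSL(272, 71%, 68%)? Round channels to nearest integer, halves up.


H=272°, S=0.71, L=0.68
C = (1-|2L-1|)×S = (1-|0.36|)×0.71 = 0.4544
H' = H/60 = 272/60 ≈ 4.5333; X = C×(1-|H' mod 2 - 1|) ≈ 0.2423
m = L - C/2 = 0.68 - 0.2272 = 0.4528
Sector ⌊H'⌋ = 4 → (R',G',B') = (≈0.2423, 0.0, 0.4544)
RGB = ((R'+m)×255, (G'+m)×255, (B'+m)×255) = (177.2624, 115.464, 231.336)
Round half up → RGB(177, 115, 231)


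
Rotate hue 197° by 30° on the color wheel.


New hue = (H + rotation) mod 360
New hue = (197 + 30) mod 360
= 227 mod 360
= 227°


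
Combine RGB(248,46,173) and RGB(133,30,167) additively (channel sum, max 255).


Additive: each channel = min(255, C₁+C₂)
R: 248+133 = 381 → 255
G: 46+30 = 76 → 76
B: 173+167 = 340 → 255
= RGB(255, 76, 255)


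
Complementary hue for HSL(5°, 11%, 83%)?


Complement = opposite side of color wheel = hue + 180°
H' = (5 + 180) mod 360 = 185°
S and L unchanged.
= HSL(185°, 11%, 83%)


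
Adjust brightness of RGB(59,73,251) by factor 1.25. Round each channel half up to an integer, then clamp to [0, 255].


Multiply each channel by 1.25, round half up, clamp to [0, 255]
R: 59×1.25 = 73.75 → round → 74
G: 73×1.25 = 91.25 → round → 91
B: 251×1.25 = 313.75 → round → 314 → clamp → 255
= RGB(74, 91, 255)


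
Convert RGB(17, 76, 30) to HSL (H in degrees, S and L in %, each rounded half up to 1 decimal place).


Normalize: R'=17/255≈0.0667, G'=76/255≈0.2980, B'=30/255≈0.1176
Max=76/255, Min=17/255, Δ=Max-Min=59/255
L = (Max+Min)/2 = (76+17)/510 = 93/510 = 0.18235… → L = 18.2%
L ≤ 0.5 → S = Δ/(Max+Min) = 59/(76+17) = 59/93 = 0.63440… → S = 63.4%
(the 1/255 factors cancel in S and H, so raw channel differences can be used)
Max is G' → H = 60 × ((B-R)/Δ + 2) = 60 × ((30-17)/59 + 2)
  13/59 + 2 = 0.2203… + 2 = 2.2203…
  H = 60 × 2.2203… = 133.220…° → H = 133.2°
= HSL(133.2°, 63.4%, 18.2%)


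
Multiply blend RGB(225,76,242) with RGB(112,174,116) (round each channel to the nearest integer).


Multiply: C = A×B/255, rounded to nearest integer
R: 225×112/255 = 25200/255 ≈ 98.824 → 99
G: 76×174/255 = 13224/255 ≈ 51.859 → 52
B: 242×116/255 = 28072/255 ≈ 110.086 → 110
= RGB(99, 52, 110)


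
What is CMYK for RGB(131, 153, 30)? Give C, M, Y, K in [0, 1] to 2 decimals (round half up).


R'=131/255≈0.5137, G'=153/255≈0.6000, B'=30/255≈0.1176
K = 1 - max(R',G',B') = 1 - 153/255 = 102/255 = 0.4 → 0.40
(1-R'-K)/(1-K) simplifies to (max-R)/max with max = 153:
C = (153-131)/153 = 22/153 = 0.14379… → 0.14
M = (153-153)/153 = 0/153 = 0 → 0.00
Y = (153-30)/153 = 123/153 = 0.80392… → 0.80
= CMYK(0.14, 0.00, 0.80, 0.40)


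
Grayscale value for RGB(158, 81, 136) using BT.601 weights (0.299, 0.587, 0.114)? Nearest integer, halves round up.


Gray = 0.299×R + 0.587×G + 0.114×B
Gray = 0.299×158 + 0.587×81 + 0.114×136
Gray = 47.242 + 47.547 + 15.504
Gray = 110.293 → round half up → 110
Gray = 110


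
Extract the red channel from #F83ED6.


Color: #F83ED6
R = F8 = 248
G = 3E = 62
B = D6 = 214
Red = 248


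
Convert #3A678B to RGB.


3A → 58 (R)
67 → 103 (G)
8B → 139 (B)
= RGB(58, 103, 139)


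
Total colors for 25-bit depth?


Colors = 2^bits = 2^25
= 33,554,432 colors


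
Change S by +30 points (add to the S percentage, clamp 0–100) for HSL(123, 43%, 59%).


Original S = 43%
Adjustment = +30 percentage points
New S = 43 + (30) = 73
Clamp to [0, 100] → 73
= HSL(123°, 73%, 59%)


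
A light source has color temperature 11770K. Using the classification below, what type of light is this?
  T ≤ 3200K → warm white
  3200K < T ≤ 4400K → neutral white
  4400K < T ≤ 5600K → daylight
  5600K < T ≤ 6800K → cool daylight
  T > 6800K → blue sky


Temperature: 11770K
11770K > 6800K → blue sky
Classification: blue sky


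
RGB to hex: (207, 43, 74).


R = 207 → CF (hex)
G = 43 → 2B (hex)
B = 74 → 4A (hex)
Hex = #CF2B4A


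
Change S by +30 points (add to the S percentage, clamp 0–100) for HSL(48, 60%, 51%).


Original S = 60%
Adjustment = +30 percentage points
New S = 60 + (30) = 90
Clamp to [0, 100] → 90
= HSL(48°, 90%, 51%)


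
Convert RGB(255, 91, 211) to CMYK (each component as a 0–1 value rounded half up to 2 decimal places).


R'=255/255≈1.0000, G'=91/255≈0.3569, B'=211/255≈0.8275
K = 1 - max(R',G',B') = 1 - 255/255 = 0/255 = 0 → 0.00
(1-R'-K)/(1-K) simplifies to (max-R)/max with max = 255:
C = (255-255)/255 = 0/255 = 0 → 0.00
M = (255-91)/255 = 164/255 = 0.64313… → 0.64
Y = (255-211)/255 = 44/255 = 0.17254… → 0.17
= CMYK(0.00, 0.64, 0.17, 0.00)


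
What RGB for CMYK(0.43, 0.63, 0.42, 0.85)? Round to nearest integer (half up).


R = 255 × (1-C) × (1-K) = 255 × 0.57 × 0.15 = 21.8025 → 22
G = 255 × (1-M) × (1-K) = 255 × 0.37 × 0.15 = 14.1525 → 14
B = 255 × (1-Y) × (1-K) = 255 × 0.58 × 0.15 = 22.185 → 22
= RGB(22, 14, 22)


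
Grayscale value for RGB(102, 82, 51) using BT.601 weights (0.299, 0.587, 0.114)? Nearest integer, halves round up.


Gray = 0.299×R + 0.587×G + 0.114×B
Gray = 0.299×102 + 0.587×82 + 0.114×51
Gray = 30.498 + 48.134 + 5.814
Gray = 84.446 → round half up → 84
Gray = 84


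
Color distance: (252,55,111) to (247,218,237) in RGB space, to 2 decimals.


d = √[(R₁-R₂)² + (G₁-G₂)² + (B₁-B₂)²]
d = √[(252-247)² + (55-218)² + (111-237)²]
d = √[25 + 26569 + 15876]
d = √42470
d ≈ 206.08


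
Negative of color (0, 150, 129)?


Invert: (255-R, 255-G, 255-B)
R: 255-0 = 255
G: 255-150 = 105
B: 255-129 = 126
= RGB(255, 105, 126)


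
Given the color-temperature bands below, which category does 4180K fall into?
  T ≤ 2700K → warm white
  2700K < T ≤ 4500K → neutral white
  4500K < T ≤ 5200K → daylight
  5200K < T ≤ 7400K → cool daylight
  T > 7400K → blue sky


Temperature: 4180K
2700K < 4180K ≤ 4500K → neutral white
Classification: neutral white


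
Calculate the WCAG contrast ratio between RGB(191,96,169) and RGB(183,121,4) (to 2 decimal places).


Linearize each sRGB channel c=v/255: c/12.92 if c ≤ 0.04045 else ((c+0.055)/1.055)^2.4
L = 0.2126×R_lin + 0.7152×G_lin + 0.0722×B_lin
Color 1 (191,96,169):
  R=191: 191/255≈0.7490 > 0.04045 → ((0.7490+0.055)/1.055)^2.4 ≈ 0.52100
  G=96: 96/255≈0.3765 > 0.04045 → ((0.3765+0.055)/1.055)^2.4 ≈ 0.11697
  B=169: 169/255≈0.6627 > 0.04045 → ((0.6627+0.055)/1.055)^2.4 ≈ 0.39676
  L1 = 0.2126×0.52100 + 0.7152×0.11697 + 0.0722×0.39676 ≈ 0.22307
Color 2 (183,121,4):
  R=183: 183/255≈0.7176 > 0.04045 → ((0.7176+0.055)/1.055)^2.4 ≈ 0.47353
  G=121: 121/255≈0.4745 > 0.04045 → ((0.4745+0.055)/1.055)^2.4 ≈ 0.19120
  B=4: 4/255≈0.0157 ≤ 0.04045 → 0.0157/12.92 ≈ 0.00121
  L2 = 0.2126×0.47353 + 0.7152×0.19120 + 0.0722×0.00121 ≈ 0.23751
Lighter = 0.23751, Darker = 0.22307
Ratio = (L_lighter + 0.05) / (L_darker + 0.05)
Ratio = (0.23751 + 0.05) / (0.22307 + 0.05) = 0.28751 / 0.27307 ≈ 1.0529
Ratio ≈ 1.05:1


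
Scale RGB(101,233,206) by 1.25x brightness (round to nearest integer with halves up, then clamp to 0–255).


Multiply each channel by 1.25, round half up, clamp to [0, 255]
R: 101×1.25 = 126.25 → round → 126
G: 233×1.25 = 291.25 → round → 291 → clamp → 255
B: 206×1.25 = 257.5 → round → 258 → clamp → 255
= RGB(126, 255, 255)


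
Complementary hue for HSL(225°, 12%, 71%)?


Complement = opposite side of color wheel = hue + 180°
H' = (225 + 180) mod 360 = 45°
S and L unchanged.
= HSL(45°, 12%, 71%)


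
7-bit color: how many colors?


Colors = 2^bits = 2^7
= 128 colors


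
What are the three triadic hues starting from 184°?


Triadic: equally spaced at 120° intervals
H1 = 184°
H2 = (184 + 120) mod 360 = 304°
H3 = (184 + 240) mod 360 = 64°
Triadic = 184°, 304°, 64°


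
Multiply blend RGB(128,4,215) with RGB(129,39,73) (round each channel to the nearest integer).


Multiply: C = A×B/255, rounded to nearest integer
R: 128×129/255 = 16512/255 ≈ 64.753 → 65
G: 4×39/255 = 156/255 ≈ 0.612 → 1
B: 215×73/255 = 15695/255 ≈ 61.549 → 62
= RGB(65, 1, 62)


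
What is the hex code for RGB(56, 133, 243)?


R = 56 → 38 (hex)
G = 133 → 85 (hex)
B = 243 → F3 (hex)
Hex = #3885F3


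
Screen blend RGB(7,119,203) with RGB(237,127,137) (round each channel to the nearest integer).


Screen: C = 255 - (255-A)×(255-B)/255, rounded to nearest integer
R: 255 - (255-7)×(255-237)/255 = 255 - 4464/255 ≈ 255 - 17.506 = 237.494 → 237
G: 255 - (255-119)×(255-127)/255 = 255 - 17408/255 ≈ 255 - 68.267 = 186.733 → 187
B: 255 - (255-203)×(255-137)/255 = 255 - 6136/255 ≈ 255 - 24.063 = 230.937 → 231
= RGB(237, 187, 231)


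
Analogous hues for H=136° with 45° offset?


Base hue: 136°
Left analog: (136 - 45) mod 360 = 91°
Right analog: (136 + 45) mod 360 = 181°
Analogous hues = 91° and 181°


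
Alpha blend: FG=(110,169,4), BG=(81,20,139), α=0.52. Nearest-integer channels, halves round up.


C = α×F + (1-α)×B, with 1-α = 0.48
R: 0.52×110 + 0.48×81 = 57.20 + 38.88 = 96.08 → 96
G: 0.52×169 + 0.48×20 = 87.88 + 9.60 = 97.48 → 97
B: 0.52×4 + 0.48×139 = 2.08 + 66.72 = 68.80 → 69
= RGB(96, 97, 69)


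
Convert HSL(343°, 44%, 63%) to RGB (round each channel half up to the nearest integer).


H=343°, S=0.44, L=0.63
C = (1-|2L-1|)×S = (1-|0.26|)×0.44 = 0.3256
H' = H/60 = 343/60 ≈ 5.7167; X = C×(1-|H' mod 2 - 1|) ≈ 0.0923
m = L - C/2 = 0.63 - 0.1628 = 0.4672
Sector ⌊H'⌋ = 5 → (R',G',B') = (0.3256, 0.0, ≈0.0923)
RGB = ((R'+m)×255, (G'+m)×255, (B'+m)×255) = (202.164, 119.136, 142.6606)
Round half up → RGB(202, 119, 143)


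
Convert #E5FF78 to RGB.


E5 → 229 (R)
FF → 255 (G)
78 → 120 (B)
= RGB(229, 255, 120)


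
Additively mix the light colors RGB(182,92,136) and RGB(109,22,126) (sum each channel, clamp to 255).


Additive: each channel = min(255, C₁+C₂)
R: 182+109 = 291 → 255
G: 92+22 = 114 → 114
B: 136+126 = 262 → 255
= RGB(255, 114, 255)


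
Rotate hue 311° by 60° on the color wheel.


New hue = (H + rotation) mod 360
New hue = (311 + 60) mod 360
= 371 mod 360
= 11°


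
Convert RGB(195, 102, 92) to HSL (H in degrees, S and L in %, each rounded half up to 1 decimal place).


Normalize: R'=195/255≈0.7647, G'=102/255≈0.4000, B'=92/255≈0.3608
Max=195/255, Min=92/255, Δ=Max-Min=103/255
L = (Max+Min)/2 = (195+92)/510 = 287/510 = 0.56274… → L = 56.3%
L > 0.5 → S = Δ/(2-Max-Min) = 103/(510-195-92) = 103/223 = 0.46188… → S = 46.2%
(the 1/255 factors cancel in S and H, so raw channel differences can be used)
Max is R' → H = 60 × (((G-B)/Δ) mod 6) = 60 × (((102-92)/103) mod 6)
  10/103 = 0.0970…
  H = 60 × 0.0970… = 5.825…° → H = 5.8°
= HSL(5.8°, 46.2%, 56.3%)


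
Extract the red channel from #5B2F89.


Color: #5B2F89
R = 5B = 91
G = 2F = 47
B = 89 = 137
Red = 91


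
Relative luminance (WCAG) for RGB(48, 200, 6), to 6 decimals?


Linearize each channel (sRGB transfer function): c = v/255; c_lin = c/12.92 if c ≤ 0.04045, else ((c+0.055)/1.055)^2.4
  R: 48/255 ≈ 0.188235 > 0.04045 → ((0.188235+0.055)/1.055)^2.4 ≈ 0.029557
  G: 200/255 ≈ 0.784314 > 0.04045 → ((0.784314+0.055)/1.055)^2.4 ≈ 0.577580
  B: 6/255 ≈ 0.023529 ≤ 0.04045 → 0.023529/12.92 ≈ 0.001821
R_lin = 0.029557, G_lin = 0.577580, B_lin = 0.001821
L = 0.2126×R + 0.7152×G + 0.0722×B
L = 0.2126×0.029557 + 0.7152×0.577580 + 0.0722×0.001821
L ≈ 0.419501


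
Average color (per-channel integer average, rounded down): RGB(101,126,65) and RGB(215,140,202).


Midpoint: each channel = ⌊(C₁+C₂)/2⌋
R: ⌊(101+215)/2⌋ = 158
G: ⌊(126+140)/2⌋ = 133
B: ⌊(65+202)/2⌋ = 133
= RGB(158, 133, 133)


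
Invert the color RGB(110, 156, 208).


Invert: (255-R, 255-G, 255-B)
R: 255-110 = 145
G: 255-156 = 99
B: 255-208 = 47
= RGB(145, 99, 47)


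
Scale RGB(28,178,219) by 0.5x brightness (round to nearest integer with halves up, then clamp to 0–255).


Multiply each channel by 0.5, round half up, clamp to [0, 255]
R: 28×0.5 = 14
G: 178×0.5 = 89
B: 219×0.5 = 109.5 → round → 110
= RGB(14, 89, 110)


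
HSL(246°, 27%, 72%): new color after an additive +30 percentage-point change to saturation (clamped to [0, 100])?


Original S = 27%
Adjustment = +30 percentage points
New S = 27 + (30) = 57
Clamp to [0, 100] → 57
= HSL(246°, 57%, 72%)


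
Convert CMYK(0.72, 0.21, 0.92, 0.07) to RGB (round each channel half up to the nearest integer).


R = 255 × (1-C) × (1-K) = 255 × 0.28 × 0.93 = 66.402 → 66
G = 255 × (1-M) × (1-K) = 255 × 0.79 × 0.93 = 187.3485 → 187
B = 255 × (1-Y) × (1-K) = 255 × 0.08 × 0.93 = 18.972 → 19
= RGB(66, 187, 19)


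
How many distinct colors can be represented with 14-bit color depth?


Colors = 2^bits = 2^14
= 16,384 colors


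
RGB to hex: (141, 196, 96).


R = 141 → 8D (hex)
G = 196 → C4 (hex)
B = 96 → 60 (hex)
Hex = #8DC460


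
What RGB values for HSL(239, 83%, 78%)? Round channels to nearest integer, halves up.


H=239°, S=0.83, L=0.78
C = (1-|2L-1|)×S = (1-|0.56|)×0.83 = 0.3652
H' = H/60 = 239/60 ≈ 3.9833; X = C×(1-|H' mod 2 - 1|) ≈ 0.0061
m = L - C/2 = 0.78 - 0.1826 = 0.5974
Sector ⌊H'⌋ = 3 → (R',G',B') = (0.0, ≈0.0061, 0.3652)
RGB = ((R'+m)×255, (G'+m)×255, (B'+m)×255) = (152.337, 153.8891, 245.463)
Round half up → RGB(152, 154, 245)


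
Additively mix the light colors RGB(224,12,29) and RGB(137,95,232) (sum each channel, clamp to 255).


Additive: each channel = min(255, C₁+C₂)
R: 224+137 = 361 → 255
G: 12+95 = 107 → 107
B: 29+232 = 261 → 255
= RGB(255, 107, 255)


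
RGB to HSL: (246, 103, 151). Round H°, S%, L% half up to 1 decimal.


Normalize: R'=246/255≈0.9647, G'=103/255≈0.4039, B'=151/255≈0.5922
Max=246/255, Min=103/255, Δ=Max-Min=143/255
L = (Max+Min)/2 = (246+103)/510 = 349/510 = 0.68431… → L = 68.4%
L > 0.5 → S = Δ/(2-Max-Min) = 143/(510-246-103) = 143/161 = 0.88819… → S = 88.8%
(the 1/255 factors cancel in S and H, so raw channel differences can be used)
Max is R' → H = 60 × (((G-B)/Δ) mod 6) = 60 × (((103-151)/143) mod 6)
  (-48)/143 = -0.3356…; negative, so add 6 → 5.6643…
  H = 60 × 5.6643… = 339.860…° → H = 339.9°
= HSL(339.9°, 88.8%, 68.4%)


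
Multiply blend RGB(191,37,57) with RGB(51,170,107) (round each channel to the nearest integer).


Multiply: C = A×B/255, rounded to nearest integer
R: 191×51/255 = 9741/255 ≈ 38.200 → 38
G: 37×170/255 = 6290/255 ≈ 24.667 → 25
B: 57×107/255 = 6099/255 ≈ 23.918 → 24
= RGB(38, 25, 24)


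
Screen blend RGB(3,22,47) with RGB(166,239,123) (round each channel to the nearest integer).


Screen: C = 255 - (255-A)×(255-B)/255, rounded to nearest integer
R: 255 - (255-3)×(255-166)/255 = 255 - 22428/255 ≈ 255 - 87.953 = 167.047 → 167
G: 255 - (255-22)×(255-239)/255 = 255 - 3728/255 ≈ 255 - 14.620 = 240.380 → 240
B: 255 - (255-47)×(255-123)/255 = 255 - 27456/255 ≈ 255 - 107.671 = 147.329 → 147
= RGB(167, 240, 147)


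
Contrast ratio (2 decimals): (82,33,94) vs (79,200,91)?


Linearize each sRGB channel c=v/255: c/12.92 if c ≤ 0.04045 else ((c+0.055)/1.055)^2.4
L = 0.2126×R_lin + 0.7152×G_lin + 0.0722×B_lin
Color 1 (82,33,94):
  R=82: 82/255≈0.3216 > 0.04045 → ((0.3216+0.055)/1.055)^2.4 ≈ 0.08438
  G=33: 33/255≈0.1294 > 0.04045 → ((0.1294+0.055)/1.055)^2.4 ≈ 0.01521
  B=94: 94/255≈0.3686 > 0.04045 → ((0.3686+0.055)/1.055)^2.4 ≈ 0.11193
  L1 = 0.2126×0.08438 + 0.7152×0.01521 + 0.0722×0.11193 ≈ 0.03690
Color 2 (79,200,91):
  R=79: 79/255≈0.3098 > 0.04045 → ((0.3098+0.055)/1.055)^2.4 ≈ 0.07819
  G=200: 200/255≈0.7843 > 0.04045 → ((0.7843+0.055)/1.055)^2.4 ≈ 0.57758
  B=91: 91/255≈0.3569 > 0.04045 → ((0.3569+0.055)/1.055)^2.4 ≈ 0.10462
  L2 = 0.2126×0.07819 + 0.7152×0.57758 + 0.0722×0.10462 ≈ 0.43726
Lighter = 0.43726, Darker = 0.03690
Ratio = (L_lighter + 0.05) / (L_darker + 0.05)
Ratio = (0.43726 + 0.05) / (0.03690 + 0.05) = 0.48726 / 0.08690 ≈ 5.6073
Ratio ≈ 5.61:1


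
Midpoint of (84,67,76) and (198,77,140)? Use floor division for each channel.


Midpoint: each channel = ⌊(C₁+C₂)/2⌋
R: ⌊(84+198)/2⌋ = 141
G: ⌊(67+77)/2⌋ = 72
B: ⌊(76+140)/2⌋ = 108
= RGB(141, 72, 108)


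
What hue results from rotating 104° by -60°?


New hue = (H + rotation) mod 360
New hue = (104 -60) mod 360
= 44 mod 360
= 44°


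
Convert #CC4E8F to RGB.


CC → 204 (R)
4E → 78 (G)
8F → 143 (B)
= RGB(204, 78, 143)


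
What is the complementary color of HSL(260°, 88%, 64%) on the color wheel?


Complement = opposite side of color wheel = hue + 180°
H' = (260 + 180) mod 360 = 80°
S and L unchanged.
= HSL(80°, 88%, 64%)


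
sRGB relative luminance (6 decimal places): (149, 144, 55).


Linearize each channel (sRGB transfer function): c = v/255; c_lin = c/12.92 if c ≤ 0.04045, else ((c+0.055)/1.055)^2.4
  R: 149/255 ≈ 0.584314 > 0.04045 → ((0.584314+0.055)/1.055)^2.4 ≈ 0.300544
  G: 144/255 ≈ 0.564706 > 0.04045 → ((0.564706+0.055)/1.055)^2.4 ≈ 0.278894
  B: 55/255 ≈ 0.215686 > 0.04045 → ((0.215686+0.055)/1.055)^2.4 ≈ 0.038204
R_lin = 0.300544, G_lin = 0.278894, B_lin = 0.038204
L = 0.2126×R + 0.7152×G + 0.0722×B
L = 0.2126×0.300544 + 0.7152×0.278894 + 0.0722×0.038204
L ≈ 0.266119


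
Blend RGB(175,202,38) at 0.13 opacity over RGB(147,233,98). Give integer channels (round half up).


C = α×F + (1-α)×B, with 1-α = 0.87
R: 0.13×175 + 0.87×147 = 22.75 + 127.89 = 150.64 → 151
G: 0.13×202 + 0.87×233 = 26.26 + 202.71 = 228.97 → 229
B: 0.13×38 + 0.87×98 = 4.94 + 85.26 = 90.20 → 90
= RGB(151, 229, 90)


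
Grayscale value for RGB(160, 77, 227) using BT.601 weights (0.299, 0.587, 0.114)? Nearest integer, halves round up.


Gray = 0.299×R + 0.587×G + 0.114×B
Gray = 0.299×160 + 0.587×77 + 0.114×227
Gray = 47.840 + 45.199 + 25.878
Gray = 118.917 → round half up → 119
Gray = 119


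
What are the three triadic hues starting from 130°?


Triadic: equally spaced at 120° intervals
H1 = 130°
H2 = (130 + 120) mod 360 = 250°
H3 = (130 + 240) mod 360 = 10°
Triadic = 130°, 250°, 10°


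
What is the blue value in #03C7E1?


Color: #03C7E1
R = 03 = 3
G = C7 = 199
B = E1 = 225
Blue = 225


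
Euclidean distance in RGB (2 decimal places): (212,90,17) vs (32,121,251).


d = √[(R₁-R₂)² + (G₁-G₂)² + (B₁-B₂)²]
d = √[(212-32)² + (90-121)² + (17-251)²]
d = √[32400 + 961 + 54756]
d = √88117
d ≈ 296.85


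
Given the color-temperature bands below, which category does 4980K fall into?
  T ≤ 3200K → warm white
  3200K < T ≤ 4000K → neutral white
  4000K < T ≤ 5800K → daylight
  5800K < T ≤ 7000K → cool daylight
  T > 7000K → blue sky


Temperature: 4980K
4000K < 4980K ≤ 5800K → daylight
Classification: daylight


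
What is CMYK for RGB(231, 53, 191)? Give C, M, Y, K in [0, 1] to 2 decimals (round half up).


R'=231/255≈0.9059, G'=53/255≈0.2078, B'=191/255≈0.7490
K = 1 - max(R',G',B') = 1 - 231/255 = 24/255 = 0.09411… → 0.09
(1-R'-K)/(1-K) simplifies to (max-R)/max with max = 231:
C = (231-231)/231 = 0/231 = 0 → 0.00
M = (231-53)/231 = 178/231 = 0.77056… → 0.77
Y = (231-191)/231 = 40/231 = 0.17316… → 0.17
= CMYK(0.00, 0.77, 0.17, 0.09)


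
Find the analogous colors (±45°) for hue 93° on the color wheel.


Base hue: 93°
Left analog: (93 - 45) mod 360 = 48°
Right analog: (93 + 45) mod 360 = 138°
Analogous hues = 48° and 138°


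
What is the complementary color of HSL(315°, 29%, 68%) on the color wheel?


Complement = opposite side of color wheel = hue + 180°
H' = (315 + 180) mod 360 = 135°
S and L unchanged.
= HSL(135°, 29%, 68%)


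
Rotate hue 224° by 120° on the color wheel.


New hue = (H + rotation) mod 360
New hue = (224 + 120) mod 360
= 344 mod 360
= 344°


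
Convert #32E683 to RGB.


32 → 50 (R)
E6 → 230 (G)
83 → 131 (B)
= RGB(50, 230, 131)


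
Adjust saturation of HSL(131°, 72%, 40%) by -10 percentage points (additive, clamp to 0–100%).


Original S = 72%
Adjustment = -10 percentage points
New S = 72 + (-10) = 62
Clamp to [0, 100] → 62
= HSL(131°, 62%, 40%)


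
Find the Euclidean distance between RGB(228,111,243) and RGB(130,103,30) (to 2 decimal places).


d = √[(R₁-R₂)² + (G₁-G₂)² + (B₁-B₂)²]
d = √[(228-130)² + (111-103)² + (243-30)²]
d = √[9604 + 64 + 45369]
d = √55037
d ≈ 234.60


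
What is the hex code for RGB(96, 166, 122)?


R = 96 → 60 (hex)
G = 166 → A6 (hex)
B = 122 → 7A (hex)
Hex = #60A67A


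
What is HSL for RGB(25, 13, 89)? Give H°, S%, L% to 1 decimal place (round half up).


Normalize: R'=25/255≈0.0980, G'=13/255≈0.0510, B'=89/255≈0.3490
Max=89/255, Min=13/255, Δ=Max-Min=76/255
L = (Max+Min)/2 = (89+13)/510 = 102/510 = 0.2 → L = 20.0%
L ≤ 0.5 → S = Δ/(Max+Min) = 76/(89+13) = 76/102 = 0.74509… → S = 74.5%
(the 1/255 factors cancel in S and H, so raw channel differences can be used)
Max is B' → H = 60 × ((R-G)/Δ + 4) = 60 × ((25-13)/76 + 4)
  12/76 + 4 = 0.1578… + 4 = 4.1578…
  H = 60 × 4.1578… = 249.473…° → H = 249.5°
= HSL(249.5°, 74.5%, 20.0%)


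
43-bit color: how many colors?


Colors = 2^bits = 2^43
= 8,796,093,022,208 colors


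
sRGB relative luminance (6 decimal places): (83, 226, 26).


Linearize each channel (sRGB transfer function): c = v/255; c_lin = c/12.92 if c ≤ 0.04045, else ((c+0.055)/1.055)^2.4
  R: 83/255 ≈ 0.325490 > 0.04045 → ((0.325490+0.055)/1.055)^2.4 ≈ 0.086500
  G: 226/255 ≈ 0.886275 > 0.04045 → ((0.886275+0.055)/1.055)^2.4 ≈ 0.760525
  B: 26/255 ≈ 0.101961 > 0.04045 → ((0.101961+0.055)/1.055)^2.4 ≈ 0.010330
R_lin = 0.086500, G_lin = 0.760525, B_lin = 0.010330
L = 0.2126×R + 0.7152×G + 0.0722×B
L = 0.2126×0.086500 + 0.7152×0.760525 + 0.0722×0.010330
L ≈ 0.563063


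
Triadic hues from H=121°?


Triadic: equally spaced at 120° intervals
H1 = 121°
H2 = (121 + 120) mod 360 = 241°
H3 = (121 + 240) mod 360 = 1°
Triadic = 121°, 241°, 1°


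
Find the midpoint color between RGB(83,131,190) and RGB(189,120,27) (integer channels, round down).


Midpoint: each channel = ⌊(C₁+C₂)/2⌋
R: ⌊(83+189)/2⌋ = 136
G: ⌊(131+120)/2⌋ = 125
B: ⌊(190+27)/2⌋ = 108
= RGB(136, 125, 108)


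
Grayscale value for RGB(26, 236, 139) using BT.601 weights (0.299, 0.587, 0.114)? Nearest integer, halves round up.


Gray = 0.299×R + 0.587×G + 0.114×B
Gray = 0.299×26 + 0.587×236 + 0.114×139
Gray = 7.774 + 138.532 + 15.846
Gray = 162.152 → round half up → 162
Gray = 162


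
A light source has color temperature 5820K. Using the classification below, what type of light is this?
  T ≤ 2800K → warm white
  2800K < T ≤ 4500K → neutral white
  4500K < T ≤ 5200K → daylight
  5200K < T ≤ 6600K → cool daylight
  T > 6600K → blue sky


Temperature: 5820K
5200K < 5820K ≤ 6600K → cool daylight
Classification: cool daylight


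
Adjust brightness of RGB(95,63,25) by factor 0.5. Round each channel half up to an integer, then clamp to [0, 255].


Multiply each channel by 0.5, round half up, clamp to [0, 255]
R: 95×0.5 = 47.5 → round → 48
G: 63×0.5 = 31.5 → round → 32
B: 25×0.5 = 12.5 → round → 13
= RGB(48, 32, 13)


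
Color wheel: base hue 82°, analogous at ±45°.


Base hue: 82°
Left analog: (82 - 45) mod 360 = 37°
Right analog: (82 + 45) mod 360 = 127°
Analogous hues = 37° and 127°


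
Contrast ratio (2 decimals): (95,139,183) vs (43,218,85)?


Linearize each sRGB channel c=v/255: c/12.92 if c ≤ 0.04045 else ((c+0.055)/1.055)^2.4
L = 0.2126×R_lin + 0.7152×G_lin + 0.0722×B_lin
Color 1 (95,139,183):
  R=95: 95/255≈0.3725 > 0.04045 → ((0.3725+0.055)/1.055)^2.4 ≈ 0.11444
  G=139: 139/255≈0.5451 > 0.04045 → ((0.5451+0.055)/1.055)^2.4 ≈ 0.25818
  B=183: 183/255≈0.7176 > 0.04045 → ((0.7176+0.055)/1.055)^2.4 ≈ 0.47353
  L1 = 0.2126×0.11444 + 0.7152×0.25818 + 0.0722×0.47353 ≈ 0.24317
Color 2 (43,218,85):
  R=43: 43/255≈0.1686 > 0.04045 → ((0.1686+0.055)/1.055)^2.4 ≈ 0.02416
  G=218: 218/255≈0.8549 > 0.04045 → ((0.8549+0.055)/1.055)^2.4 ≈ 0.70110
  B=85: 85/255≈0.3333 > 0.04045 → ((0.3333+0.055)/1.055)^2.4 ≈ 0.09084
  L2 = 0.2126×0.02416 + 0.7152×0.70110 + 0.0722×0.09084 ≈ 0.51312
Lighter = 0.51312, Darker = 0.24317
Ratio = (L_lighter + 0.05) / (L_darker + 0.05)
Ratio = (0.51312 + 0.05) / (0.24317 + 0.05) = 0.56312 / 0.29317 ≈ 1.9208
Ratio ≈ 1.92:1


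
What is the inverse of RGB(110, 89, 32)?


Invert: (255-R, 255-G, 255-B)
R: 255-110 = 145
G: 255-89 = 166
B: 255-32 = 223
= RGB(145, 166, 223)


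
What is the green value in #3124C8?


Color: #3124C8
R = 31 = 49
G = 24 = 36
B = C8 = 200
Green = 36


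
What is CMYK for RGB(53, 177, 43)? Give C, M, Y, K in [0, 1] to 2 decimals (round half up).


R'=53/255≈0.2078, G'=177/255≈0.6941, B'=43/255≈0.1686
K = 1 - max(R',G',B') = 1 - 177/255 = 78/255 = 0.30588… → 0.31
(1-R'-K)/(1-K) simplifies to (max-R)/max with max = 177:
C = (177-53)/177 = 124/177 = 0.70056… → 0.70
M = (177-177)/177 = 0/177 = 0 → 0.00
Y = (177-43)/177 = 134/177 = 0.75706… → 0.76
= CMYK(0.70, 0.00, 0.76, 0.31)


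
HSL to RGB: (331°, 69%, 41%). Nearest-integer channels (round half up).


H=331°, S=0.69, L=0.41
C = (1-|2L-1|)×S = (1-|-0.18|)×0.69 = 0.5658
H' = H/60 = 331/60 ≈ 5.5167; X = C×(1-|H' mod 2 - 1|) = 0.27347
m = L - C/2 = 0.41 - 0.2829 = 0.1271
Sector ⌊H'⌋ = 5 → (R',G',B') = (0.5658, 0.0, 0.27347)
RGB = ((R'+m)×255, (G'+m)×255, (B'+m)×255) = (176.6895, 32.4105, 102.14535)
Round half up → RGB(177, 32, 102)


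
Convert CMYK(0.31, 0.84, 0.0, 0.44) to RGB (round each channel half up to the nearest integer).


R = 255 × (1-C) × (1-K) = 255 × 0.69 × 0.56 = 98.532 → 99
G = 255 × (1-M) × (1-K) = 255 × 0.16 × 0.56 = 22.848 → 23
B = 255 × (1-Y) × (1-K) = 255 × 1.00 × 0.56 = 142.8 → 143
= RGB(99, 23, 143)


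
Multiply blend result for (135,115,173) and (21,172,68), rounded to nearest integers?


Multiply: C = A×B/255, rounded to nearest integer
R: 135×21/255 = 2835/255 ≈ 11.118 → 11
G: 115×172/255 = 19780/255 ≈ 77.569 → 78
B: 173×68/255 = 11764/255 ≈ 46.133 → 46
= RGB(11, 78, 46)


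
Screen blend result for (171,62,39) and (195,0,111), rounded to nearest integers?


Screen: C = 255 - (255-A)×(255-B)/255, rounded to nearest integer
R: 255 - (255-171)×(255-195)/255 = 255 - 5040/255 ≈ 255 - 19.765 = 235.235 → 235
G: 255 - (255-62)×(255-0)/255 = 255 - 49215/255 ≈ 255 - 193.000 = 62.000 → 62
B: 255 - (255-39)×(255-111)/255 = 255 - 31104/255 ≈ 255 - 121.976 = 133.024 → 133
= RGB(235, 62, 133)


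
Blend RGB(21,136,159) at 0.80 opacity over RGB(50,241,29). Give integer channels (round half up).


C = α×F + (1-α)×B, with 1-α = 0.20
R: 0.80×21 + 0.20×50 = 16.80 + 10.00 = 26.80 → 27
G: 0.80×136 + 0.20×241 = 108.80 + 48.20 = 157.00 → 157
B: 0.80×159 + 0.20×29 = 127.20 + 5.80 = 133.00 → 133
= RGB(27, 157, 133)


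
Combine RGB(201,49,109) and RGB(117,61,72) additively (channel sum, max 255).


Additive: each channel = min(255, C₁+C₂)
R: 201+117 = 318 → 255
G: 49+61 = 110 → 110
B: 109+72 = 181 → 181
= RGB(255, 110, 181)


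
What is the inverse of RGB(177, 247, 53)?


Invert: (255-R, 255-G, 255-B)
R: 255-177 = 78
G: 255-247 = 8
B: 255-53 = 202
= RGB(78, 8, 202)


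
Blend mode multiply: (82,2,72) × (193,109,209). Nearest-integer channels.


Multiply: C = A×B/255, rounded to nearest integer
R: 82×193/255 = 15826/255 ≈ 62.063 → 62
G: 2×109/255 = 218/255 ≈ 0.855 → 1
B: 72×209/255 = 15048/255 ≈ 59.012 → 59
= RGB(62, 1, 59)


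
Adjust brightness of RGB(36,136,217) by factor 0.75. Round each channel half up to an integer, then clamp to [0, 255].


Multiply each channel by 0.75, round half up, clamp to [0, 255]
R: 36×0.75 = 27
G: 136×0.75 = 102
B: 217×0.75 = 162.75 → round → 163
= RGB(27, 102, 163)


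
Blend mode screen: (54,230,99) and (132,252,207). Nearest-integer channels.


Screen: C = 255 - (255-A)×(255-B)/255, rounded to nearest integer
R: 255 - (255-54)×(255-132)/255 = 255 - 24723/255 ≈ 255 - 96.953 = 158.047 → 158
G: 255 - (255-230)×(255-252)/255 = 255 - 75/255 ≈ 255 - 0.294 = 254.706 → 255
B: 255 - (255-99)×(255-207)/255 = 255 - 7488/255 ≈ 255 - 29.365 = 225.635 → 226
= RGB(158, 255, 226)


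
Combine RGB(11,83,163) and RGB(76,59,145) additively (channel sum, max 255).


Additive: each channel = min(255, C₁+C₂)
R: 11+76 = 87 → 87
G: 83+59 = 142 → 142
B: 163+145 = 308 → 255
= RGB(87, 142, 255)


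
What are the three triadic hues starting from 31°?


Triadic: equally spaced at 120° intervals
H1 = 31°
H2 = (31 + 120) mod 360 = 151°
H3 = (31 + 240) mod 360 = 271°
Triadic = 31°, 151°, 271°


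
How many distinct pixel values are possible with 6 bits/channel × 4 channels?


Total bits = 6 bits/channel × 4 channels = 24 bits
Distinct pixel values = 2^24
= 16,777,216 pixel values


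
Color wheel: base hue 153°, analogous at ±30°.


Base hue: 153°
Left analog: (153 - 30) mod 360 = 123°
Right analog: (153 + 30) mod 360 = 183°
Analogous hues = 123° and 183°


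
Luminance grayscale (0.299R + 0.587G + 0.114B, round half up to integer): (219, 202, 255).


Gray = 0.299×R + 0.587×G + 0.114×B
Gray = 0.299×219 + 0.587×202 + 0.114×255
Gray = 65.481 + 118.574 + 29.070
Gray = 213.125 → round half up → 213
Gray = 213


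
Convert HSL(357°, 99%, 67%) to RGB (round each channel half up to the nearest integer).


H=357°, S=0.99, L=0.67
C = (1-|2L-1|)×S = (1-|0.34|)×0.99 = 0.6534
H' = H/60 = 357/60 ≈ 5.9500; X = C×(1-|H' mod 2 - 1|) = 0.03267
m = L - C/2 = 0.67 - 0.3267 = 0.3433
Sector ⌊H'⌋ = 5 → (R',G',B') = (0.6534, 0.0, 0.03267)
RGB = ((R'+m)×255, (G'+m)×255, (B'+m)×255) = (254.1585, 87.5415, 95.87235)
Round half up → RGB(254, 88, 96)


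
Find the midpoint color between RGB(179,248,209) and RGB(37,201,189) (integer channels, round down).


Midpoint: each channel = ⌊(C₁+C₂)/2⌋
R: ⌊(179+37)/2⌋ = 108
G: ⌊(248+201)/2⌋ = 224
B: ⌊(209+189)/2⌋ = 199
= RGB(108, 224, 199)


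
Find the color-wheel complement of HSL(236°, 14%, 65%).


Complement = opposite side of color wheel = hue + 180°
H' = (236 + 180) mod 360 = 56°
S and L unchanged.
= HSL(56°, 14%, 65%)


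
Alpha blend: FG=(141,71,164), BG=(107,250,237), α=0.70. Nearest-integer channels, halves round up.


C = α×F + (1-α)×B, with 1-α = 0.30
R: 0.70×141 + 0.30×107 = 98.70 + 32.10 = 130.80 → 131
G: 0.70×71 + 0.30×250 = 49.70 + 75.00 = 124.70 → 125
B: 0.70×164 + 0.30×237 = 114.80 + 71.10 = 185.90 → 186
= RGB(131, 125, 186)


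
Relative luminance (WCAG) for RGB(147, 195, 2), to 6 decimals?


Linearize each channel (sRGB transfer function): c = v/255; c_lin = c/12.92 if c ≤ 0.04045, else ((c+0.055)/1.055)^2.4
  R: 147/255 ≈ 0.576471 > 0.04045 → ((0.576471+0.055)/1.055)^2.4 ≈ 0.291771
  G: 195/255 ≈ 0.764706 > 0.04045 → ((0.764706+0.055)/1.055)^2.4 ≈ 0.545724
  B: 2/255 ≈ 0.007843 ≤ 0.04045 → 0.007843/12.92 ≈ 0.000607
R_lin = 0.291771, G_lin = 0.545724, B_lin = 0.000607
L = 0.2126×R + 0.7152×G + 0.0722×B
L = 0.2126×0.291771 + 0.7152×0.545724 + 0.0722×0.000607
L ≈ 0.452376


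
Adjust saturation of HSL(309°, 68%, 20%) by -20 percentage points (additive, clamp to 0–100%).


Original S = 68%
Adjustment = -20 percentage points
New S = 68 + (-20) = 48
Clamp to [0, 100] → 48
= HSL(309°, 48%, 20%)
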